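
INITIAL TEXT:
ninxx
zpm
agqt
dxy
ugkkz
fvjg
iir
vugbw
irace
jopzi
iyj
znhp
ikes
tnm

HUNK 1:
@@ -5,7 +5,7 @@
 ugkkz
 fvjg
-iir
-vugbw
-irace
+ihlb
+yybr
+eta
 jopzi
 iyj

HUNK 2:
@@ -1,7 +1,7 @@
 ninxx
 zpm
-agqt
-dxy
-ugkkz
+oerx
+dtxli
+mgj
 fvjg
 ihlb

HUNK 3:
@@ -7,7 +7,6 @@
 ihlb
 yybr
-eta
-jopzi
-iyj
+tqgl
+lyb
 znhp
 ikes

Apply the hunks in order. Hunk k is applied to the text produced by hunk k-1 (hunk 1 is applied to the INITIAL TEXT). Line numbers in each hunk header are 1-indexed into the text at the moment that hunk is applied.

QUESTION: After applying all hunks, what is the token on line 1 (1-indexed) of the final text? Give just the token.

Answer: ninxx

Derivation:
Hunk 1: at line 5 remove [iir,vugbw,irace] add [ihlb,yybr,eta] -> 14 lines: ninxx zpm agqt dxy ugkkz fvjg ihlb yybr eta jopzi iyj znhp ikes tnm
Hunk 2: at line 1 remove [agqt,dxy,ugkkz] add [oerx,dtxli,mgj] -> 14 lines: ninxx zpm oerx dtxli mgj fvjg ihlb yybr eta jopzi iyj znhp ikes tnm
Hunk 3: at line 7 remove [eta,jopzi,iyj] add [tqgl,lyb] -> 13 lines: ninxx zpm oerx dtxli mgj fvjg ihlb yybr tqgl lyb znhp ikes tnm
Final line 1: ninxx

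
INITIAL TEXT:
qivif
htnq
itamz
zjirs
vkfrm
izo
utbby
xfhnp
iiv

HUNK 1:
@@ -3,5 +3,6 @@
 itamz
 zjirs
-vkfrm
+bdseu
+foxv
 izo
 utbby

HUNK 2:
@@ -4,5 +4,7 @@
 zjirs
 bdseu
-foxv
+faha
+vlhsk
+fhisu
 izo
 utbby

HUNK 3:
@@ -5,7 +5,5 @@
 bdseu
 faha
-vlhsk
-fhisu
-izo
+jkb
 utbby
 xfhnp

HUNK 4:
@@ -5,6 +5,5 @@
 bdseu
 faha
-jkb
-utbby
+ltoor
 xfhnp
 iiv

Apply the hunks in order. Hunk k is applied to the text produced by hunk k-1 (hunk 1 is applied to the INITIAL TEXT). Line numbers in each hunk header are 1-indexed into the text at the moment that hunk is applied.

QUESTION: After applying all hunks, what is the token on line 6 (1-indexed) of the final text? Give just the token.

Hunk 1: at line 3 remove [vkfrm] add [bdseu,foxv] -> 10 lines: qivif htnq itamz zjirs bdseu foxv izo utbby xfhnp iiv
Hunk 2: at line 4 remove [foxv] add [faha,vlhsk,fhisu] -> 12 lines: qivif htnq itamz zjirs bdseu faha vlhsk fhisu izo utbby xfhnp iiv
Hunk 3: at line 5 remove [vlhsk,fhisu,izo] add [jkb] -> 10 lines: qivif htnq itamz zjirs bdseu faha jkb utbby xfhnp iiv
Hunk 4: at line 5 remove [jkb,utbby] add [ltoor] -> 9 lines: qivif htnq itamz zjirs bdseu faha ltoor xfhnp iiv
Final line 6: faha

Answer: faha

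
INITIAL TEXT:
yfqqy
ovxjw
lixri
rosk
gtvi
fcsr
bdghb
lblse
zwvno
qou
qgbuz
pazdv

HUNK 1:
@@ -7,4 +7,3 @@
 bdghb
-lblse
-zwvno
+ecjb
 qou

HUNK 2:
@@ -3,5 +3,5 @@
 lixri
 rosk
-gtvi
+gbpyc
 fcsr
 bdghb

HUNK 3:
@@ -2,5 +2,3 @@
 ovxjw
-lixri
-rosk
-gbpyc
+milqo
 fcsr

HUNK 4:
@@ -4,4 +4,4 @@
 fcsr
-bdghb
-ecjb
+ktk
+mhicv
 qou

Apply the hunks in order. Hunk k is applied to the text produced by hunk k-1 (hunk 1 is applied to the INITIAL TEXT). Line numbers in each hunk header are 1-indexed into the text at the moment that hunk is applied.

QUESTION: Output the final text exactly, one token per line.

Answer: yfqqy
ovxjw
milqo
fcsr
ktk
mhicv
qou
qgbuz
pazdv

Derivation:
Hunk 1: at line 7 remove [lblse,zwvno] add [ecjb] -> 11 lines: yfqqy ovxjw lixri rosk gtvi fcsr bdghb ecjb qou qgbuz pazdv
Hunk 2: at line 3 remove [gtvi] add [gbpyc] -> 11 lines: yfqqy ovxjw lixri rosk gbpyc fcsr bdghb ecjb qou qgbuz pazdv
Hunk 3: at line 2 remove [lixri,rosk,gbpyc] add [milqo] -> 9 lines: yfqqy ovxjw milqo fcsr bdghb ecjb qou qgbuz pazdv
Hunk 4: at line 4 remove [bdghb,ecjb] add [ktk,mhicv] -> 9 lines: yfqqy ovxjw milqo fcsr ktk mhicv qou qgbuz pazdv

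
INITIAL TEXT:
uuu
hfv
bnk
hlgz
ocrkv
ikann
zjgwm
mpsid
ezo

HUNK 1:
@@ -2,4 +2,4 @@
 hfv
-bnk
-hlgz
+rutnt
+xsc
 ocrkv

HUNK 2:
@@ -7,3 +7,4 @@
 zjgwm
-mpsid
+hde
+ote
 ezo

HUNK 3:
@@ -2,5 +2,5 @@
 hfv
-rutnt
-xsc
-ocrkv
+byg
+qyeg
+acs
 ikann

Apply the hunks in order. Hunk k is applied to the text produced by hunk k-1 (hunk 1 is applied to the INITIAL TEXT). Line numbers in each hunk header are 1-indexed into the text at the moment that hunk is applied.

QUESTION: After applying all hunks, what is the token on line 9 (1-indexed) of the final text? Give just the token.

Hunk 1: at line 2 remove [bnk,hlgz] add [rutnt,xsc] -> 9 lines: uuu hfv rutnt xsc ocrkv ikann zjgwm mpsid ezo
Hunk 2: at line 7 remove [mpsid] add [hde,ote] -> 10 lines: uuu hfv rutnt xsc ocrkv ikann zjgwm hde ote ezo
Hunk 3: at line 2 remove [rutnt,xsc,ocrkv] add [byg,qyeg,acs] -> 10 lines: uuu hfv byg qyeg acs ikann zjgwm hde ote ezo
Final line 9: ote

Answer: ote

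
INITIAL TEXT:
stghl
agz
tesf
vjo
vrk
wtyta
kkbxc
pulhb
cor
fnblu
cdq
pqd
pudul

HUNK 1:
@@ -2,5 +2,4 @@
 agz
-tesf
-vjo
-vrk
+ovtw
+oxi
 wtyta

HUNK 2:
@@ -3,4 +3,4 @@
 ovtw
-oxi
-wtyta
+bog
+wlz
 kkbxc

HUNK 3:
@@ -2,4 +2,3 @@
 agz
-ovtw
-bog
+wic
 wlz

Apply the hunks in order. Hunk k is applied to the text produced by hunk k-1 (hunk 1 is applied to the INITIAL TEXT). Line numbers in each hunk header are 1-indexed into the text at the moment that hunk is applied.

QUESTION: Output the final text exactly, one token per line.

Hunk 1: at line 2 remove [tesf,vjo,vrk] add [ovtw,oxi] -> 12 lines: stghl agz ovtw oxi wtyta kkbxc pulhb cor fnblu cdq pqd pudul
Hunk 2: at line 3 remove [oxi,wtyta] add [bog,wlz] -> 12 lines: stghl agz ovtw bog wlz kkbxc pulhb cor fnblu cdq pqd pudul
Hunk 3: at line 2 remove [ovtw,bog] add [wic] -> 11 lines: stghl agz wic wlz kkbxc pulhb cor fnblu cdq pqd pudul

Answer: stghl
agz
wic
wlz
kkbxc
pulhb
cor
fnblu
cdq
pqd
pudul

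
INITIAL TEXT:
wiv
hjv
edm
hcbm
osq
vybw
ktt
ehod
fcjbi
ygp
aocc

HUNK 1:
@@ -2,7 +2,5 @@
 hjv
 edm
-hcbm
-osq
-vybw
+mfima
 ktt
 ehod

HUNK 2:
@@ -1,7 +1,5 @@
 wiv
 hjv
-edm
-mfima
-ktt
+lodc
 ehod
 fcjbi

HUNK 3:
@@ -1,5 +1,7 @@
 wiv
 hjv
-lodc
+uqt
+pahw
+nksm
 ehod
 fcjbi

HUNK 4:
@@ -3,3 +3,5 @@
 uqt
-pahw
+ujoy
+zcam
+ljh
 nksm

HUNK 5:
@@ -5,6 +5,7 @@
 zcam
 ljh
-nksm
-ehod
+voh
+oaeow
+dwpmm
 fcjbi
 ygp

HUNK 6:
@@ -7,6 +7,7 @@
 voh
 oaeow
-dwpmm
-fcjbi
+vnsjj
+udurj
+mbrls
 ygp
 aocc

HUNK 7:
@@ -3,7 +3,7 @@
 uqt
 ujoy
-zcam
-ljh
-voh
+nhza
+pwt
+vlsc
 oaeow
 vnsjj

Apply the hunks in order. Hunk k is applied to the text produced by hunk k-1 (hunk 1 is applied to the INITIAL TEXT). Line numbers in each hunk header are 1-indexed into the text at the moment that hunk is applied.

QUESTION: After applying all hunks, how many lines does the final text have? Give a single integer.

Answer: 13

Derivation:
Hunk 1: at line 2 remove [hcbm,osq,vybw] add [mfima] -> 9 lines: wiv hjv edm mfima ktt ehod fcjbi ygp aocc
Hunk 2: at line 1 remove [edm,mfima,ktt] add [lodc] -> 7 lines: wiv hjv lodc ehod fcjbi ygp aocc
Hunk 3: at line 1 remove [lodc] add [uqt,pahw,nksm] -> 9 lines: wiv hjv uqt pahw nksm ehod fcjbi ygp aocc
Hunk 4: at line 3 remove [pahw] add [ujoy,zcam,ljh] -> 11 lines: wiv hjv uqt ujoy zcam ljh nksm ehod fcjbi ygp aocc
Hunk 5: at line 5 remove [nksm,ehod] add [voh,oaeow,dwpmm] -> 12 lines: wiv hjv uqt ujoy zcam ljh voh oaeow dwpmm fcjbi ygp aocc
Hunk 6: at line 7 remove [dwpmm,fcjbi] add [vnsjj,udurj,mbrls] -> 13 lines: wiv hjv uqt ujoy zcam ljh voh oaeow vnsjj udurj mbrls ygp aocc
Hunk 7: at line 3 remove [zcam,ljh,voh] add [nhza,pwt,vlsc] -> 13 lines: wiv hjv uqt ujoy nhza pwt vlsc oaeow vnsjj udurj mbrls ygp aocc
Final line count: 13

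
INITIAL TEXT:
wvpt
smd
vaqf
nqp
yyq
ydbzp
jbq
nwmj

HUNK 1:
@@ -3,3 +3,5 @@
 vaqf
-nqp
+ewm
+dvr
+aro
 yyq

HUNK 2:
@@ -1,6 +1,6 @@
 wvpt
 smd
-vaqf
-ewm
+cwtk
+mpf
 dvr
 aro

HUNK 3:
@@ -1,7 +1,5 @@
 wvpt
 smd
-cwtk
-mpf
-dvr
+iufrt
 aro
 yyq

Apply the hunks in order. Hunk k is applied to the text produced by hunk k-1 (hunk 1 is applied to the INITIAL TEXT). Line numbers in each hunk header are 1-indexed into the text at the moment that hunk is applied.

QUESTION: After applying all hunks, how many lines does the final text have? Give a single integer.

Hunk 1: at line 3 remove [nqp] add [ewm,dvr,aro] -> 10 lines: wvpt smd vaqf ewm dvr aro yyq ydbzp jbq nwmj
Hunk 2: at line 1 remove [vaqf,ewm] add [cwtk,mpf] -> 10 lines: wvpt smd cwtk mpf dvr aro yyq ydbzp jbq nwmj
Hunk 3: at line 1 remove [cwtk,mpf,dvr] add [iufrt] -> 8 lines: wvpt smd iufrt aro yyq ydbzp jbq nwmj
Final line count: 8

Answer: 8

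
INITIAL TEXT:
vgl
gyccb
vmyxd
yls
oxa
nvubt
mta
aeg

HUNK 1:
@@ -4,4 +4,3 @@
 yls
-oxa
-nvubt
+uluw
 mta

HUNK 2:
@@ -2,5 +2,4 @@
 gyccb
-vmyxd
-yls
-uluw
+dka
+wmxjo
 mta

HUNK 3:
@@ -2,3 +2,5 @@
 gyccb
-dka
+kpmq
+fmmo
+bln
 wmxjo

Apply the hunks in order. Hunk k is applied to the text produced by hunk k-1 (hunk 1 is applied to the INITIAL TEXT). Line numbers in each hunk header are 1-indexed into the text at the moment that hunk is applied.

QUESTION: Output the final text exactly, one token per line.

Answer: vgl
gyccb
kpmq
fmmo
bln
wmxjo
mta
aeg

Derivation:
Hunk 1: at line 4 remove [oxa,nvubt] add [uluw] -> 7 lines: vgl gyccb vmyxd yls uluw mta aeg
Hunk 2: at line 2 remove [vmyxd,yls,uluw] add [dka,wmxjo] -> 6 lines: vgl gyccb dka wmxjo mta aeg
Hunk 3: at line 2 remove [dka] add [kpmq,fmmo,bln] -> 8 lines: vgl gyccb kpmq fmmo bln wmxjo mta aeg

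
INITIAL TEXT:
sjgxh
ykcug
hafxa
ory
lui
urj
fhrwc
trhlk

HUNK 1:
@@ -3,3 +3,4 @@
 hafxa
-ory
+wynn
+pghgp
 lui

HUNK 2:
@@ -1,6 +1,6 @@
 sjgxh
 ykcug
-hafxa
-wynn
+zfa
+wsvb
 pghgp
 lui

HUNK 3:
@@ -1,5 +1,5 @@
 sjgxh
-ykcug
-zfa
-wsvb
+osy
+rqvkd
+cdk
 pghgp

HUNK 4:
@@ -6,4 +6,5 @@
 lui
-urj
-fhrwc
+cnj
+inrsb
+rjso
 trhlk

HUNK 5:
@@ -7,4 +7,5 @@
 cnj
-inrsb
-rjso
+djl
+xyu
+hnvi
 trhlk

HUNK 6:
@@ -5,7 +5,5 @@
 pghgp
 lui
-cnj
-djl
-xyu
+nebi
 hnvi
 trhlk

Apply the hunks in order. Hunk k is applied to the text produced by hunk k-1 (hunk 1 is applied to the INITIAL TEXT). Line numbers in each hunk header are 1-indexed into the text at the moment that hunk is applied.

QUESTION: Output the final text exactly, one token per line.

Answer: sjgxh
osy
rqvkd
cdk
pghgp
lui
nebi
hnvi
trhlk

Derivation:
Hunk 1: at line 3 remove [ory] add [wynn,pghgp] -> 9 lines: sjgxh ykcug hafxa wynn pghgp lui urj fhrwc trhlk
Hunk 2: at line 1 remove [hafxa,wynn] add [zfa,wsvb] -> 9 lines: sjgxh ykcug zfa wsvb pghgp lui urj fhrwc trhlk
Hunk 3: at line 1 remove [ykcug,zfa,wsvb] add [osy,rqvkd,cdk] -> 9 lines: sjgxh osy rqvkd cdk pghgp lui urj fhrwc trhlk
Hunk 4: at line 6 remove [urj,fhrwc] add [cnj,inrsb,rjso] -> 10 lines: sjgxh osy rqvkd cdk pghgp lui cnj inrsb rjso trhlk
Hunk 5: at line 7 remove [inrsb,rjso] add [djl,xyu,hnvi] -> 11 lines: sjgxh osy rqvkd cdk pghgp lui cnj djl xyu hnvi trhlk
Hunk 6: at line 5 remove [cnj,djl,xyu] add [nebi] -> 9 lines: sjgxh osy rqvkd cdk pghgp lui nebi hnvi trhlk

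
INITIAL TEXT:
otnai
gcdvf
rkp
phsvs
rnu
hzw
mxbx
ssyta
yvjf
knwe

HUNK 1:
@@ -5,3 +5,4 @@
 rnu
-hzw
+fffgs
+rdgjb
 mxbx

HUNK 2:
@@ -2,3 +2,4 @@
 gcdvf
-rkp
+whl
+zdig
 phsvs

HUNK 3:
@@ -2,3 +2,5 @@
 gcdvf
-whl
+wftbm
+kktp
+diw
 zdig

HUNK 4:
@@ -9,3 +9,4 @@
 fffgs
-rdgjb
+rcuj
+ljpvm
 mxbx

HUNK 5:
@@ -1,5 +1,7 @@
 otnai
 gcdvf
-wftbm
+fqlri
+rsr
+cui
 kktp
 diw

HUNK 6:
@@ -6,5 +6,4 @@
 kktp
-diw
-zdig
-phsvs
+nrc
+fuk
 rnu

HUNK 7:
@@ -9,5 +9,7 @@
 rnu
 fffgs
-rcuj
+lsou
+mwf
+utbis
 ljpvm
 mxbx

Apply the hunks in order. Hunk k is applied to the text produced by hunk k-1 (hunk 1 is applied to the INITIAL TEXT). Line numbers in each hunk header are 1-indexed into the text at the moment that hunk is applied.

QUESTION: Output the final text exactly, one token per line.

Answer: otnai
gcdvf
fqlri
rsr
cui
kktp
nrc
fuk
rnu
fffgs
lsou
mwf
utbis
ljpvm
mxbx
ssyta
yvjf
knwe

Derivation:
Hunk 1: at line 5 remove [hzw] add [fffgs,rdgjb] -> 11 lines: otnai gcdvf rkp phsvs rnu fffgs rdgjb mxbx ssyta yvjf knwe
Hunk 2: at line 2 remove [rkp] add [whl,zdig] -> 12 lines: otnai gcdvf whl zdig phsvs rnu fffgs rdgjb mxbx ssyta yvjf knwe
Hunk 3: at line 2 remove [whl] add [wftbm,kktp,diw] -> 14 lines: otnai gcdvf wftbm kktp diw zdig phsvs rnu fffgs rdgjb mxbx ssyta yvjf knwe
Hunk 4: at line 9 remove [rdgjb] add [rcuj,ljpvm] -> 15 lines: otnai gcdvf wftbm kktp diw zdig phsvs rnu fffgs rcuj ljpvm mxbx ssyta yvjf knwe
Hunk 5: at line 1 remove [wftbm] add [fqlri,rsr,cui] -> 17 lines: otnai gcdvf fqlri rsr cui kktp diw zdig phsvs rnu fffgs rcuj ljpvm mxbx ssyta yvjf knwe
Hunk 6: at line 6 remove [diw,zdig,phsvs] add [nrc,fuk] -> 16 lines: otnai gcdvf fqlri rsr cui kktp nrc fuk rnu fffgs rcuj ljpvm mxbx ssyta yvjf knwe
Hunk 7: at line 9 remove [rcuj] add [lsou,mwf,utbis] -> 18 lines: otnai gcdvf fqlri rsr cui kktp nrc fuk rnu fffgs lsou mwf utbis ljpvm mxbx ssyta yvjf knwe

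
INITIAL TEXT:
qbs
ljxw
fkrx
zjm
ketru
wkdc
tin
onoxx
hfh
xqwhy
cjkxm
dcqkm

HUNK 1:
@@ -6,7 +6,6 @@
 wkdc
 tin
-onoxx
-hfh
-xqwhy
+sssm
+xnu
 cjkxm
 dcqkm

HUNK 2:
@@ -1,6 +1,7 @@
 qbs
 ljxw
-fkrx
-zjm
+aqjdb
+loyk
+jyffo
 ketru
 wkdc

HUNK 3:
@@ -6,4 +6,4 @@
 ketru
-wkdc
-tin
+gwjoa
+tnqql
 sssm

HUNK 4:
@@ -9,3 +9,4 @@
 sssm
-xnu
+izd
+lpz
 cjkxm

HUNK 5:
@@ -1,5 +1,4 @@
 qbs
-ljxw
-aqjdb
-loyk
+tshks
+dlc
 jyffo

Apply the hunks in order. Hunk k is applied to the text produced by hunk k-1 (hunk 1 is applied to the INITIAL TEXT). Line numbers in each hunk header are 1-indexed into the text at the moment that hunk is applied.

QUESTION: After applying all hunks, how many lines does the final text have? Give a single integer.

Answer: 12

Derivation:
Hunk 1: at line 6 remove [onoxx,hfh,xqwhy] add [sssm,xnu] -> 11 lines: qbs ljxw fkrx zjm ketru wkdc tin sssm xnu cjkxm dcqkm
Hunk 2: at line 1 remove [fkrx,zjm] add [aqjdb,loyk,jyffo] -> 12 lines: qbs ljxw aqjdb loyk jyffo ketru wkdc tin sssm xnu cjkxm dcqkm
Hunk 3: at line 6 remove [wkdc,tin] add [gwjoa,tnqql] -> 12 lines: qbs ljxw aqjdb loyk jyffo ketru gwjoa tnqql sssm xnu cjkxm dcqkm
Hunk 4: at line 9 remove [xnu] add [izd,lpz] -> 13 lines: qbs ljxw aqjdb loyk jyffo ketru gwjoa tnqql sssm izd lpz cjkxm dcqkm
Hunk 5: at line 1 remove [ljxw,aqjdb,loyk] add [tshks,dlc] -> 12 lines: qbs tshks dlc jyffo ketru gwjoa tnqql sssm izd lpz cjkxm dcqkm
Final line count: 12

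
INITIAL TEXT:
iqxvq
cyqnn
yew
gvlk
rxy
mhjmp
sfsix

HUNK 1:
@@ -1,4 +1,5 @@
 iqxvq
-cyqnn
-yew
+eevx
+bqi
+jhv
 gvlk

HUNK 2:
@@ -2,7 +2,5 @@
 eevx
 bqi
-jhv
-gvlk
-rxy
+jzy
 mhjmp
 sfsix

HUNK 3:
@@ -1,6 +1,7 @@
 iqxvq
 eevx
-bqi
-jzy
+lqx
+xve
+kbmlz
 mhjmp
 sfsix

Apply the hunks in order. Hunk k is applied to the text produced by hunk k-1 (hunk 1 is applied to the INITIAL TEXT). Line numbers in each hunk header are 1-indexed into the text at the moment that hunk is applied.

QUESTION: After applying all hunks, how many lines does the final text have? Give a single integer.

Hunk 1: at line 1 remove [cyqnn,yew] add [eevx,bqi,jhv] -> 8 lines: iqxvq eevx bqi jhv gvlk rxy mhjmp sfsix
Hunk 2: at line 2 remove [jhv,gvlk,rxy] add [jzy] -> 6 lines: iqxvq eevx bqi jzy mhjmp sfsix
Hunk 3: at line 1 remove [bqi,jzy] add [lqx,xve,kbmlz] -> 7 lines: iqxvq eevx lqx xve kbmlz mhjmp sfsix
Final line count: 7

Answer: 7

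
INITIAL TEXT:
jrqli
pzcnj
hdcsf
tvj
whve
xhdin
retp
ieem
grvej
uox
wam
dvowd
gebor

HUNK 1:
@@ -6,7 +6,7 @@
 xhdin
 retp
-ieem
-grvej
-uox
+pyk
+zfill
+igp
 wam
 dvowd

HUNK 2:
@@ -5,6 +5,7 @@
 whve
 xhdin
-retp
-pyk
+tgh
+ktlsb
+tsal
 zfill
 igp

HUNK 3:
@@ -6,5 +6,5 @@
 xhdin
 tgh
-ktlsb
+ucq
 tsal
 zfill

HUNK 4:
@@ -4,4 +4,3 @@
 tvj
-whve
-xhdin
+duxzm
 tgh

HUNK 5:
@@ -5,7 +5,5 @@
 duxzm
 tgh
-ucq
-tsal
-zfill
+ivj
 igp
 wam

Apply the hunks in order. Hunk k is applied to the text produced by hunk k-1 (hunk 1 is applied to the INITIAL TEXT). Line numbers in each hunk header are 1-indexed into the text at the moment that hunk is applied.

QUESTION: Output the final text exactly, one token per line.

Answer: jrqli
pzcnj
hdcsf
tvj
duxzm
tgh
ivj
igp
wam
dvowd
gebor

Derivation:
Hunk 1: at line 6 remove [ieem,grvej,uox] add [pyk,zfill,igp] -> 13 lines: jrqli pzcnj hdcsf tvj whve xhdin retp pyk zfill igp wam dvowd gebor
Hunk 2: at line 5 remove [retp,pyk] add [tgh,ktlsb,tsal] -> 14 lines: jrqli pzcnj hdcsf tvj whve xhdin tgh ktlsb tsal zfill igp wam dvowd gebor
Hunk 3: at line 6 remove [ktlsb] add [ucq] -> 14 lines: jrqli pzcnj hdcsf tvj whve xhdin tgh ucq tsal zfill igp wam dvowd gebor
Hunk 4: at line 4 remove [whve,xhdin] add [duxzm] -> 13 lines: jrqli pzcnj hdcsf tvj duxzm tgh ucq tsal zfill igp wam dvowd gebor
Hunk 5: at line 5 remove [ucq,tsal,zfill] add [ivj] -> 11 lines: jrqli pzcnj hdcsf tvj duxzm tgh ivj igp wam dvowd gebor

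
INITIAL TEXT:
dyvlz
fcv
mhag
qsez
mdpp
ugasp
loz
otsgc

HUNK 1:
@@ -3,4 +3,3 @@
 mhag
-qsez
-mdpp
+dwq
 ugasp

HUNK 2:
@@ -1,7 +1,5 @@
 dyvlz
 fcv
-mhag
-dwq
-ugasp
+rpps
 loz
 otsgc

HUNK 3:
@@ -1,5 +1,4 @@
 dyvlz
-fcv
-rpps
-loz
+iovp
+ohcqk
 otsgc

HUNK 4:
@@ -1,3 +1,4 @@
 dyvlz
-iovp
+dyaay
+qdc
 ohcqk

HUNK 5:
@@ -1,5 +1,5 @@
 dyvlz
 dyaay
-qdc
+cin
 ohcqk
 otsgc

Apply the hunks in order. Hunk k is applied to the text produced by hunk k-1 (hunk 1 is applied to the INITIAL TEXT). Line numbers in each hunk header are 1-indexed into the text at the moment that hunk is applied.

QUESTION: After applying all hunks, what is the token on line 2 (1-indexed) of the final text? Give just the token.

Hunk 1: at line 3 remove [qsez,mdpp] add [dwq] -> 7 lines: dyvlz fcv mhag dwq ugasp loz otsgc
Hunk 2: at line 1 remove [mhag,dwq,ugasp] add [rpps] -> 5 lines: dyvlz fcv rpps loz otsgc
Hunk 3: at line 1 remove [fcv,rpps,loz] add [iovp,ohcqk] -> 4 lines: dyvlz iovp ohcqk otsgc
Hunk 4: at line 1 remove [iovp] add [dyaay,qdc] -> 5 lines: dyvlz dyaay qdc ohcqk otsgc
Hunk 5: at line 1 remove [qdc] add [cin] -> 5 lines: dyvlz dyaay cin ohcqk otsgc
Final line 2: dyaay

Answer: dyaay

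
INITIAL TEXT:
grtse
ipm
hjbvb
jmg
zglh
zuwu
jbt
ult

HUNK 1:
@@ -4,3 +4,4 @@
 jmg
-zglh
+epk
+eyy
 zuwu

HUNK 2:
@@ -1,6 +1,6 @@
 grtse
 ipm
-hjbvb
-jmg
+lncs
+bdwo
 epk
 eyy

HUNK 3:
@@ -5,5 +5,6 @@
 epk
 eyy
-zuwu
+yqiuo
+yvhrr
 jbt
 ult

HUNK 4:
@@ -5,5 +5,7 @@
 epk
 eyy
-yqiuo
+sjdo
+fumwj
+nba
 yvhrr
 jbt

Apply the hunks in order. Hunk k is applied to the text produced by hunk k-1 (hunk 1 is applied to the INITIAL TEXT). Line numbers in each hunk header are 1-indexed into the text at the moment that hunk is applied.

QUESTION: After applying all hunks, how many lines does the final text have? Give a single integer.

Hunk 1: at line 4 remove [zglh] add [epk,eyy] -> 9 lines: grtse ipm hjbvb jmg epk eyy zuwu jbt ult
Hunk 2: at line 1 remove [hjbvb,jmg] add [lncs,bdwo] -> 9 lines: grtse ipm lncs bdwo epk eyy zuwu jbt ult
Hunk 3: at line 5 remove [zuwu] add [yqiuo,yvhrr] -> 10 lines: grtse ipm lncs bdwo epk eyy yqiuo yvhrr jbt ult
Hunk 4: at line 5 remove [yqiuo] add [sjdo,fumwj,nba] -> 12 lines: grtse ipm lncs bdwo epk eyy sjdo fumwj nba yvhrr jbt ult
Final line count: 12

Answer: 12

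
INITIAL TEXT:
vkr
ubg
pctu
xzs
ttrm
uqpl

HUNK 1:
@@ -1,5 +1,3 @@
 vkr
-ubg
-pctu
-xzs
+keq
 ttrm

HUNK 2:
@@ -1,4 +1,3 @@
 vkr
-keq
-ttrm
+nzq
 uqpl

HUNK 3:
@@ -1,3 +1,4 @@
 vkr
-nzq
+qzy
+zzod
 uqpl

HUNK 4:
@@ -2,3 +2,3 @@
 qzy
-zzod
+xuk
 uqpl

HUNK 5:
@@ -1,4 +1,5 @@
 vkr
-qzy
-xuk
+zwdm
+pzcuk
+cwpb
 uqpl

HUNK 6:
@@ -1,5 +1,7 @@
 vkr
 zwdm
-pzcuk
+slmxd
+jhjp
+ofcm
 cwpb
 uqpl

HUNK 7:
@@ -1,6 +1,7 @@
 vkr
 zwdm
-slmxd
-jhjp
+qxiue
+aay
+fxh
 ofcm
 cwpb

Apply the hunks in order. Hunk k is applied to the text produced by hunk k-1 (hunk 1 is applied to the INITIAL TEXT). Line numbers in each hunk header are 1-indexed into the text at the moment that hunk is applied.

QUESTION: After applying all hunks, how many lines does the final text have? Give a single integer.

Hunk 1: at line 1 remove [ubg,pctu,xzs] add [keq] -> 4 lines: vkr keq ttrm uqpl
Hunk 2: at line 1 remove [keq,ttrm] add [nzq] -> 3 lines: vkr nzq uqpl
Hunk 3: at line 1 remove [nzq] add [qzy,zzod] -> 4 lines: vkr qzy zzod uqpl
Hunk 4: at line 2 remove [zzod] add [xuk] -> 4 lines: vkr qzy xuk uqpl
Hunk 5: at line 1 remove [qzy,xuk] add [zwdm,pzcuk,cwpb] -> 5 lines: vkr zwdm pzcuk cwpb uqpl
Hunk 6: at line 1 remove [pzcuk] add [slmxd,jhjp,ofcm] -> 7 lines: vkr zwdm slmxd jhjp ofcm cwpb uqpl
Hunk 7: at line 1 remove [slmxd,jhjp] add [qxiue,aay,fxh] -> 8 lines: vkr zwdm qxiue aay fxh ofcm cwpb uqpl
Final line count: 8

Answer: 8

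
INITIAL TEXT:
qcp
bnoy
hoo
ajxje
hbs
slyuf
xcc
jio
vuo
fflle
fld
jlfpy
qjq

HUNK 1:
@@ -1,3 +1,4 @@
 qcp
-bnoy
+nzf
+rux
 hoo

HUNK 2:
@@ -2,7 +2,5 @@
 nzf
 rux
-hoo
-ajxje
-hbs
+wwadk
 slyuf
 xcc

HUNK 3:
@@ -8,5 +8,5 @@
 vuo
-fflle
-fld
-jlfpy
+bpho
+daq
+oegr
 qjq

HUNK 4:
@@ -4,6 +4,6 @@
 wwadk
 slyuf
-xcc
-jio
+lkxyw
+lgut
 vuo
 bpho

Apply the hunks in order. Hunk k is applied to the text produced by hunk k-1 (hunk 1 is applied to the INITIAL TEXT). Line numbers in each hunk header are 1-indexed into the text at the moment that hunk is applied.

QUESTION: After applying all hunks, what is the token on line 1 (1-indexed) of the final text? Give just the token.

Hunk 1: at line 1 remove [bnoy] add [nzf,rux] -> 14 lines: qcp nzf rux hoo ajxje hbs slyuf xcc jio vuo fflle fld jlfpy qjq
Hunk 2: at line 2 remove [hoo,ajxje,hbs] add [wwadk] -> 12 lines: qcp nzf rux wwadk slyuf xcc jio vuo fflle fld jlfpy qjq
Hunk 3: at line 8 remove [fflle,fld,jlfpy] add [bpho,daq,oegr] -> 12 lines: qcp nzf rux wwadk slyuf xcc jio vuo bpho daq oegr qjq
Hunk 4: at line 4 remove [xcc,jio] add [lkxyw,lgut] -> 12 lines: qcp nzf rux wwadk slyuf lkxyw lgut vuo bpho daq oegr qjq
Final line 1: qcp

Answer: qcp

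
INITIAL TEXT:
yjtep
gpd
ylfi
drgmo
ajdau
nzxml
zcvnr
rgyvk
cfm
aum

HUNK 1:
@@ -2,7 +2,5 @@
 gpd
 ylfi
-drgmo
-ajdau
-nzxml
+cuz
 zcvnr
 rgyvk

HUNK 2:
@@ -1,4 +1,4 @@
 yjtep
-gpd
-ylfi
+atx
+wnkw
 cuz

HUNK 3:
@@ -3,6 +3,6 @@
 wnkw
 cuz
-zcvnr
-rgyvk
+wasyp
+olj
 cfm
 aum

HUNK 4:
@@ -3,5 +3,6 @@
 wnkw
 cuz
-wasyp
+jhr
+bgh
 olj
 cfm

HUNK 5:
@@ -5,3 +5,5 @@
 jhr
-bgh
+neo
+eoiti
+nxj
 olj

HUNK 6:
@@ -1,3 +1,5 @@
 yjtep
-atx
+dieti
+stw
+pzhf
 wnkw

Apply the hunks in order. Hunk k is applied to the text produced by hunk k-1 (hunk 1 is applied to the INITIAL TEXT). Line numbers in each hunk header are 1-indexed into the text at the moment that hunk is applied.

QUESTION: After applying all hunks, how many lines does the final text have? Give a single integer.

Answer: 13

Derivation:
Hunk 1: at line 2 remove [drgmo,ajdau,nzxml] add [cuz] -> 8 lines: yjtep gpd ylfi cuz zcvnr rgyvk cfm aum
Hunk 2: at line 1 remove [gpd,ylfi] add [atx,wnkw] -> 8 lines: yjtep atx wnkw cuz zcvnr rgyvk cfm aum
Hunk 3: at line 3 remove [zcvnr,rgyvk] add [wasyp,olj] -> 8 lines: yjtep atx wnkw cuz wasyp olj cfm aum
Hunk 4: at line 3 remove [wasyp] add [jhr,bgh] -> 9 lines: yjtep atx wnkw cuz jhr bgh olj cfm aum
Hunk 5: at line 5 remove [bgh] add [neo,eoiti,nxj] -> 11 lines: yjtep atx wnkw cuz jhr neo eoiti nxj olj cfm aum
Hunk 6: at line 1 remove [atx] add [dieti,stw,pzhf] -> 13 lines: yjtep dieti stw pzhf wnkw cuz jhr neo eoiti nxj olj cfm aum
Final line count: 13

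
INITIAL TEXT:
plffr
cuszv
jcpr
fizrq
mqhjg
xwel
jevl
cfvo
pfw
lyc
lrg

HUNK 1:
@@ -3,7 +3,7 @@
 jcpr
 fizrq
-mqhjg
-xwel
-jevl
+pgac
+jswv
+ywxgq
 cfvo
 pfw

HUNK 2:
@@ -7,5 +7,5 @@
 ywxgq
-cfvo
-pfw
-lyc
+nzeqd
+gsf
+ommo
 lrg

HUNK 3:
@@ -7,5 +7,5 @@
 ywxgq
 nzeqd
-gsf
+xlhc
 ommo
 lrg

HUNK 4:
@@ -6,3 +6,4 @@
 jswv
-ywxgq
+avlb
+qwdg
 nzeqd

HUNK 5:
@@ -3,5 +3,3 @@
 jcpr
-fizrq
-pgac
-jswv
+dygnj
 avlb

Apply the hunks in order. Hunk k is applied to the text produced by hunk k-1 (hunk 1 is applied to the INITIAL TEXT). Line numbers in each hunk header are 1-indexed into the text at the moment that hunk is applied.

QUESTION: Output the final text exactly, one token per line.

Answer: plffr
cuszv
jcpr
dygnj
avlb
qwdg
nzeqd
xlhc
ommo
lrg

Derivation:
Hunk 1: at line 3 remove [mqhjg,xwel,jevl] add [pgac,jswv,ywxgq] -> 11 lines: plffr cuszv jcpr fizrq pgac jswv ywxgq cfvo pfw lyc lrg
Hunk 2: at line 7 remove [cfvo,pfw,lyc] add [nzeqd,gsf,ommo] -> 11 lines: plffr cuszv jcpr fizrq pgac jswv ywxgq nzeqd gsf ommo lrg
Hunk 3: at line 7 remove [gsf] add [xlhc] -> 11 lines: plffr cuszv jcpr fizrq pgac jswv ywxgq nzeqd xlhc ommo lrg
Hunk 4: at line 6 remove [ywxgq] add [avlb,qwdg] -> 12 lines: plffr cuszv jcpr fizrq pgac jswv avlb qwdg nzeqd xlhc ommo lrg
Hunk 5: at line 3 remove [fizrq,pgac,jswv] add [dygnj] -> 10 lines: plffr cuszv jcpr dygnj avlb qwdg nzeqd xlhc ommo lrg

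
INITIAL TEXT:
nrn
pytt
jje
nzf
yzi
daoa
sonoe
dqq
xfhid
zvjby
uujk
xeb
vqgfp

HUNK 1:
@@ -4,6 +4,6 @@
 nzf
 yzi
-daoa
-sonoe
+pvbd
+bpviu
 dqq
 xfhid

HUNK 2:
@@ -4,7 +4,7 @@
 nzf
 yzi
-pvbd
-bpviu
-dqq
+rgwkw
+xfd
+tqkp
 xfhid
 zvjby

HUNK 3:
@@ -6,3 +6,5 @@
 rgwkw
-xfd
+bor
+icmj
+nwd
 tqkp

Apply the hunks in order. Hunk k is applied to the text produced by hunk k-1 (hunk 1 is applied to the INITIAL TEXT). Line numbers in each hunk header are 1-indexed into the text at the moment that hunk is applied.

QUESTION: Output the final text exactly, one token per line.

Answer: nrn
pytt
jje
nzf
yzi
rgwkw
bor
icmj
nwd
tqkp
xfhid
zvjby
uujk
xeb
vqgfp

Derivation:
Hunk 1: at line 4 remove [daoa,sonoe] add [pvbd,bpviu] -> 13 lines: nrn pytt jje nzf yzi pvbd bpviu dqq xfhid zvjby uujk xeb vqgfp
Hunk 2: at line 4 remove [pvbd,bpviu,dqq] add [rgwkw,xfd,tqkp] -> 13 lines: nrn pytt jje nzf yzi rgwkw xfd tqkp xfhid zvjby uujk xeb vqgfp
Hunk 3: at line 6 remove [xfd] add [bor,icmj,nwd] -> 15 lines: nrn pytt jje nzf yzi rgwkw bor icmj nwd tqkp xfhid zvjby uujk xeb vqgfp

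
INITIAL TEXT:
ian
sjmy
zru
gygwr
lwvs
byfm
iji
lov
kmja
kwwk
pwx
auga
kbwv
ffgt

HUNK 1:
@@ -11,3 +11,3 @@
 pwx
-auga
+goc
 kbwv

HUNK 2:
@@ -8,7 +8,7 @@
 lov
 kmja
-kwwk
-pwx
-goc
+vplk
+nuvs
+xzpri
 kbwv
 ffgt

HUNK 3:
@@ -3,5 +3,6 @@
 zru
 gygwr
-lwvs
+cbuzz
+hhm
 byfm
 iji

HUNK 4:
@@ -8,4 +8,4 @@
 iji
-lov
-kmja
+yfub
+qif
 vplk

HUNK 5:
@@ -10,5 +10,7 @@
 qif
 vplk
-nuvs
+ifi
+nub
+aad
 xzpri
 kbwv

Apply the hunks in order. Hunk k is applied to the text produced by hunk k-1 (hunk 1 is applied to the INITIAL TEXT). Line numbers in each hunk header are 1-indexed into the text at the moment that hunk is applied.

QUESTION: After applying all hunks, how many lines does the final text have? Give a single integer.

Answer: 17

Derivation:
Hunk 1: at line 11 remove [auga] add [goc] -> 14 lines: ian sjmy zru gygwr lwvs byfm iji lov kmja kwwk pwx goc kbwv ffgt
Hunk 2: at line 8 remove [kwwk,pwx,goc] add [vplk,nuvs,xzpri] -> 14 lines: ian sjmy zru gygwr lwvs byfm iji lov kmja vplk nuvs xzpri kbwv ffgt
Hunk 3: at line 3 remove [lwvs] add [cbuzz,hhm] -> 15 lines: ian sjmy zru gygwr cbuzz hhm byfm iji lov kmja vplk nuvs xzpri kbwv ffgt
Hunk 4: at line 8 remove [lov,kmja] add [yfub,qif] -> 15 lines: ian sjmy zru gygwr cbuzz hhm byfm iji yfub qif vplk nuvs xzpri kbwv ffgt
Hunk 5: at line 10 remove [nuvs] add [ifi,nub,aad] -> 17 lines: ian sjmy zru gygwr cbuzz hhm byfm iji yfub qif vplk ifi nub aad xzpri kbwv ffgt
Final line count: 17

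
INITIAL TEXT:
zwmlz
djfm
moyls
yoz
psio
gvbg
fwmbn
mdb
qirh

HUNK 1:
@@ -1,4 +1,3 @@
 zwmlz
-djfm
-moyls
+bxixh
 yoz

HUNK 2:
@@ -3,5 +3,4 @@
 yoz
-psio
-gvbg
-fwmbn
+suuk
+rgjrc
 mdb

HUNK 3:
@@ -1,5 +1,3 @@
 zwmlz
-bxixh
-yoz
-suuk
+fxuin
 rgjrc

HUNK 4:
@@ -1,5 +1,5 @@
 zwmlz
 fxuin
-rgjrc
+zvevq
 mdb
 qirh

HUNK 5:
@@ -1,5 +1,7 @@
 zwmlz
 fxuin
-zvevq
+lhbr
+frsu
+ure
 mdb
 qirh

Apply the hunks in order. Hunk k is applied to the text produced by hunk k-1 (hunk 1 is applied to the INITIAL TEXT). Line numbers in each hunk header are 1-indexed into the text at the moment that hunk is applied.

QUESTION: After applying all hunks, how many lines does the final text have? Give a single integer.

Answer: 7

Derivation:
Hunk 1: at line 1 remove [djfm,moyls] add [bxixh] -> 8 lines: zwmlz bxixh yoz psio gvbg fwmbn mdb qirh
Hunk 2: at line 3 remove [psio,gvbg,fwmbn] add [suuk,rgjrc] -> 7 lines: zwmlz bxixh yoz suuk rgjrc mdb qirh
Hunk 3: at line 1 remove [bxixh,yoz,suuk] add [fxuin] -> 5 lines: zwmlz fxuin rgjrc mdb qirh
Hunk 4: at line 1 remove [rgjrc] add [zvevq] -> 5 lines: zwmlz fxuin zvevq mdb qirh
Hunk 5: at line 1 remove [zvevq] add [lhbr,frsu,ure] -> 7 lines: zwmlz fxuin lhbr frsu ure mdb qirh
Final line count: 7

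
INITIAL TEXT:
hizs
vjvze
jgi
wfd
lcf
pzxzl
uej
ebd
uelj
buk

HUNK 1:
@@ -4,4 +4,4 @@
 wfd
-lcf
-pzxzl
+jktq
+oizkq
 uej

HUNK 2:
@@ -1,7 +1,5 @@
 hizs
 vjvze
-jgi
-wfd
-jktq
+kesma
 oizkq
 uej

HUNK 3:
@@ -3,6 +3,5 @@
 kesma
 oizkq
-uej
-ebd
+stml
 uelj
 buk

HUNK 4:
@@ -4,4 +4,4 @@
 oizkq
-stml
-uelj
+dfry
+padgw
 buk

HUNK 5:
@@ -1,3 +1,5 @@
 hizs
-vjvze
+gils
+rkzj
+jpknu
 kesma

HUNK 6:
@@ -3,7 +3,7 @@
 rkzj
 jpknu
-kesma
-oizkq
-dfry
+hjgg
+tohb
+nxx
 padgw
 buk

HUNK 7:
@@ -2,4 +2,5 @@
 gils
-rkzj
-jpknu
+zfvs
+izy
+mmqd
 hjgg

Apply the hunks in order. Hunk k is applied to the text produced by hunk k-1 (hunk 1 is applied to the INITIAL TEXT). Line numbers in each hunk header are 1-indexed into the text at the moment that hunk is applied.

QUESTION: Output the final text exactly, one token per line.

Answer: hizs
gils
zfvs
izy
mmqd
hjgg
tohb
nxx
padgw
buk

Derivation:
Hunk 1: at line 4 remove [lcf,pzxzl] add [jktq,oizkq] -> 10 lines: hizs vjvze jgi wfd jktq oizkq uej ebd uelj buk
Hunk 2: at line 1 remove [jgi,wfd,jktq] add [kesma] -> 8 lines: hizs vjvze kesma oizkq uej ebd uelj buk
Hunk 3: at line 3 remove [uej,ebd] add [stml] -> 7 lines: hizs vjvze kesma oizkq stml uelj buk
Hunk 4: at line 4 remove [stml,uelj] add [dfry,padgw] -> 7 lines: hizs vjvze kesma oizkq dfry padgw buk
Hunk 5: at line 1 remove [vjvze] add [gils,rkzj,jpknu] -> 9 lines: hizs gils rkzj jpknu kesma oizkq dfry padgw buk
Hunk 6: at line 3 remove [kesma,oizkq,dfry] add [hjgg,tohb,nxx] -> 9 lines: hizs gils rkzj jpknu hjgg tohb nxx padgw buk
Hunk 7: at line 2 remove [rkzj,jpknu] add [zfvs,izy,mmqd] -> 10 lines: hizs gils zfvs izy mmqd hjgg tohb nxx padgw buk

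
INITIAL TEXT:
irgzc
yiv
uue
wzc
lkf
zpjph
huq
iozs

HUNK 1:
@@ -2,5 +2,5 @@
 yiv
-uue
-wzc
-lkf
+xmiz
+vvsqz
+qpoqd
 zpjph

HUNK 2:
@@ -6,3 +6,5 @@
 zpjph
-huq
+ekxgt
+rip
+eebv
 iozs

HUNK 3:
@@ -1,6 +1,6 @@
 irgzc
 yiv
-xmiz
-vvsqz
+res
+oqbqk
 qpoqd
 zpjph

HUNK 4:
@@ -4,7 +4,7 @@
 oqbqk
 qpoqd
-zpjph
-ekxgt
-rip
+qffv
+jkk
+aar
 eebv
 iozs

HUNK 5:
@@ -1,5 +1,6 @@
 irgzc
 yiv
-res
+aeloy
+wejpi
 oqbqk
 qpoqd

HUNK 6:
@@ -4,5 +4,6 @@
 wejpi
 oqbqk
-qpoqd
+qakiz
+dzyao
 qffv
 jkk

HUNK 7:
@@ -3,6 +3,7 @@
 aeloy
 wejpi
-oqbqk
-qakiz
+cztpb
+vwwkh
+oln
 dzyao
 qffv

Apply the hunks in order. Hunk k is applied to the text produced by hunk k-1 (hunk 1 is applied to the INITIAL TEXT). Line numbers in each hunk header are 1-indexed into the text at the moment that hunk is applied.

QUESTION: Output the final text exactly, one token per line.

Answer: irgzc
yiv
aeloy
wejpi
cztpb
vwwkh
oln
dzyao
qffv
jkk
aar
eebv
iozs

Derivation:
Hunk 1: at line 2 remove [uue,wzc,lkf] add [xmiz,vvsqz,qpoqd] -> 8 lines: irgzc yiv xmiz vvsqz qpoqd zpjph huq iozs
Hunk 2: at line 6 remove [huq] add [ekxgt,rip,eebv] -> 10 lines: irgzc yiv xmiz vvsqz qpoqd zpjph ekxgt rip eebv iozs
Hunk 3: at line 1 remove [xmiz,vvsqz] add [res,oqbqk] -> 10 lines: irgzc yiv res oqbqk qpoqd zpjph ekxgt rip eebv iozs
Hunk 4: at line 4 remove [zpjph,ekxgt,rip] add [qffv,jkk,aar] -> 10 lines: irgzc yiv res oqbqk qpoqd qffv jkk aar eebv iozs
Hunk 5: at line 1 remove [res] add [aeloy,wejpi] -> 11 lines: irgzc yiv aeloy wejpi oqbqk qpoqd qffv jkk aar eebv iozs
Hunk 6: at line 4 remove [qpoqd] add [qakiz,dzyao] -> 12 lines: irgzc yiv aeloy wejpi oqbqk qakiz dzyao qffv jkk aar eebv iozs
Hunk 7: at line 3 remove [oqbqk,qakiz] add [cztpb,vwwkh,oln] -> 13 lines: irgzc yiv aeloy wejpi cztpb vwwkh oln dzyao qffv jkk aar eebv iozs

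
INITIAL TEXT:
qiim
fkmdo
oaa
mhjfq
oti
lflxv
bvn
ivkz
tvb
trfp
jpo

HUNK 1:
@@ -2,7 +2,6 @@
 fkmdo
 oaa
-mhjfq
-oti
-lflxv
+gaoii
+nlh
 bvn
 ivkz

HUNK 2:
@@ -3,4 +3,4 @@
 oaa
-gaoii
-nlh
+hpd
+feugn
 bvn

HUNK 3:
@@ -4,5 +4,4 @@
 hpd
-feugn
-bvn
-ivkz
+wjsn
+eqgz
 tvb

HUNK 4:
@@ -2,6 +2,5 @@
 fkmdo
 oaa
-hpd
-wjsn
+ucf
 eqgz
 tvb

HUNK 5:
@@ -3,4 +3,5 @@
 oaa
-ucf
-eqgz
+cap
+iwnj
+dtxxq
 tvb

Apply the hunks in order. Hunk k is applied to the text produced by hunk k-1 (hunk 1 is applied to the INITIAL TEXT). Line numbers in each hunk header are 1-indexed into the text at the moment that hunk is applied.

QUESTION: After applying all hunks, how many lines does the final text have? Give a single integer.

Hunk 1: at line 2 remove [mhjfq,oti,lflxv] add [gaoii,nlh] -> 10 lines: qiim fkmdo oaa gaoii nlh bvn ivkz tvb trfp jpo
Hunk 2: at line 3 remove [gaoii,nlh] add [hpd,feugn] -> 10 lines: qiim fkmdo oaa hpd feugn bvn ivkz tvb trfp jpo
Hunk 3: at line 4 remove [feugn,bvn,ivkz] add [wjsn,eqgz] -> 9 lines: qiim fkmdo oaa hpd wjsn eqgz tvb trfp jpo
Hunk 4: at line 2 remove [hpd,wjsn] add [ucf] -> 8 lines: qiim fkmdo oaa ucf eqgz tvb trfp jpo
Hunk 5: at line 3 remove [ucf,eqgz] add [cap,iwnj,dtxxq] -> 9 lines: qiim fkmdo oaa cap iwnj dtxxq tvb trfp jpo
Final line count: 9

Answer: 9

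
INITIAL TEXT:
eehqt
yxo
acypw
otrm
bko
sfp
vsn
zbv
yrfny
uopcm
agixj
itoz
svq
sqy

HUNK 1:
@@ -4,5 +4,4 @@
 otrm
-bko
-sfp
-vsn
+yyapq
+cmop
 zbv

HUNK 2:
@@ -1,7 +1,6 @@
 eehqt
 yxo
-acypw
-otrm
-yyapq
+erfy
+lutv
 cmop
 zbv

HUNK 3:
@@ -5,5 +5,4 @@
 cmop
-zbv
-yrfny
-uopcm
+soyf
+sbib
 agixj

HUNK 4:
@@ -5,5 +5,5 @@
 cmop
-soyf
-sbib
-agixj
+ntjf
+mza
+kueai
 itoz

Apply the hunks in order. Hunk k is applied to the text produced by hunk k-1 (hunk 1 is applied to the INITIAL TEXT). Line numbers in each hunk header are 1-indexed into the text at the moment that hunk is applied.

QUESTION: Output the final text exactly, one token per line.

Hunk 1: at line 4 remove [bko,sfp,vsn] add [yyapq,cmop] -> 13 lines: eehqt yxo acypw otrm yyapq cmop zbv yrfny uopcm agixj itoz svq sqy
Hunk 2: at line 1 remove [acypw,otrm,yyapq] add [erfy,lutv] -> 12 lines: eehqt yxo erfy lutv cmop zbv yrfny uopcm agixj itoz svq sqy
Hunk 3: at line 5 remove [zbv,yrfny,uopcm] add [soyf,sbib] -> 11 lines: eehqt yxo erfy lutv cmop soyf sbib agixj itoz svq sqy
Hunk 4: at line 5 remove [soyf,sbib,agixj] add [ntjf,mza,kueai] -> 11 lines: eehqt yxo erfy lutv cmop ntjf mza kueai itoz svq sqy

Answer: eehqt
yxo
erfy
lutv
cmop
ntjf
mza
kueai
itoz
svq
sqy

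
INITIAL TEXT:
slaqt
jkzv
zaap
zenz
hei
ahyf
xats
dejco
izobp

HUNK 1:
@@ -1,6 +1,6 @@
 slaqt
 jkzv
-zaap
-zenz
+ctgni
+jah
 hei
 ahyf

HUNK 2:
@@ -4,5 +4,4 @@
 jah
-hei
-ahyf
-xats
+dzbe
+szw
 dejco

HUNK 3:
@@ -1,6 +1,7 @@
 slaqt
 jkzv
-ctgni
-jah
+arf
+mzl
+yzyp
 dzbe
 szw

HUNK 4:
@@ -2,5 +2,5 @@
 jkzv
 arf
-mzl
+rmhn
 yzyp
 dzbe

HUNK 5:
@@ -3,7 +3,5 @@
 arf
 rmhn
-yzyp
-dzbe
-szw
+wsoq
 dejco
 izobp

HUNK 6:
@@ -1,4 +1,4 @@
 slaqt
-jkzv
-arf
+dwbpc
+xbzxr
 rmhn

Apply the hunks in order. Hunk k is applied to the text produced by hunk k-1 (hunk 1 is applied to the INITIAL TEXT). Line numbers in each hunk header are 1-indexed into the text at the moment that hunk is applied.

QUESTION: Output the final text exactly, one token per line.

Answer: slaqt
dwbpc
xbzxr
rmhn
wsoq
dejco
izobp

Derivation:
Hunk 1: at line 1 remove [zaap,zenz] add [ctgni,jah] -> 9 lines: slaqt jkzv ctgni jah hei ahyf xats dejco izobp
Hunk 2: at line 4 remove [hei,ahyf,xats] add [dzbe,szw] -> 8 lines: slaqt jkzv ctgni jah dzbe szw dejco izobp
Hunk 3: at line 1 remove [ctgni,jah] add [arf,mzl,yzyp] -> 9 lines: slaqt jkzv arf mzl yzyp dzbe szw dejco izobp
Hunk 4: at line 2 remove [mzl] add [rmhn] -> 9 lines: slaqt jkzv arf rmhn yzyp dzbe szw dejco izobp
Hunk 5: at line 3 remove [yzyp,dzbe,szw] add [wsoq] -> 7 lines: slaqt jkzv arf rmhn wsoq dejco izobp
Hunk 6: at line 1 remove [jkzv,arf] add [dwbpc,xbzxr] -> 7 lines: slaqt dwbpc xbzxr rmhn wsoq dejco izobp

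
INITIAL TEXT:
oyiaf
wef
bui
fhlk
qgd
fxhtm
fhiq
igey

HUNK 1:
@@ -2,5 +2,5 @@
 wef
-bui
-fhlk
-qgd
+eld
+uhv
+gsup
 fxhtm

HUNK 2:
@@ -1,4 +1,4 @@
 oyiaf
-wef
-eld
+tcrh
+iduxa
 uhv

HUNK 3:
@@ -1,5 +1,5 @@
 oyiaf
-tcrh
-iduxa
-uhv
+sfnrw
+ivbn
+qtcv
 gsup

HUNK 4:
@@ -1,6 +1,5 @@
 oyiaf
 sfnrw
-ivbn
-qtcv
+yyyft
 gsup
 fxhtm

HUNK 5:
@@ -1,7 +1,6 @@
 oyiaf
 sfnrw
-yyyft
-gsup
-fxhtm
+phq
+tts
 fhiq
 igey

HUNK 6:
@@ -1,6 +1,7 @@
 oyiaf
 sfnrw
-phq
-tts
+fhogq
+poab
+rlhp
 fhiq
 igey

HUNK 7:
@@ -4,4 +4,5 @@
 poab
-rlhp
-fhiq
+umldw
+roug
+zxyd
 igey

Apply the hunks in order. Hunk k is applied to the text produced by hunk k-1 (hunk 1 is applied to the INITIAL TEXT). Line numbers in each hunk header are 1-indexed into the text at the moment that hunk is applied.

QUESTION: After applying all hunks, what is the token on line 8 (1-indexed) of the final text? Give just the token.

Answer: igey

Derivation:
Hunk 1: at line 2 remove [bui,fhlk,qgd] add [eld,uhv,gsup] -> 8 lines: oyiaf wef eld uhv gsup fxhtm fhiq igey
Hunk 2: at line 1 remove [wef,eld] add [tcrh,iduxa] -> 8 lines: oyiaf tcrh iduxa uhv gsup fxhtm fhiq igey
Hunk 3: at line 1 remove [tcrh,iduxa,uhv] add [sfnrw,ivbn,qtcv] -> 8 lines: oyiaf sfnrw ivbn qtcv gsup fxhtm fhiq igey
Hunk 4: at line 1 remove [ivbn,qtcv] add [yyyft] -> 7 lines: oyiaf sfnrw yyyft gsup fxhtm fhiq igey
Hunk 5: at line 1 remove [yyyft,gsup,fxhtm] add [phq,tts] -> 6 lines: oyiaf sfnrw phq tts fhiq igey
Hunk 6: at line 1 remove [phq,tts] add [fhogq,poab,rlhp] -> 7 lines: oyiaf sfnrw fhogq poab rlhp fhiq igey
Hunk 7: at line 4 remove [rlhp,fhiq] add [umldw,roug,zxyd] -> 8 lines: oyiaf sfnrw fhogq poab umldw roug zxyd igey
Final line 8: igey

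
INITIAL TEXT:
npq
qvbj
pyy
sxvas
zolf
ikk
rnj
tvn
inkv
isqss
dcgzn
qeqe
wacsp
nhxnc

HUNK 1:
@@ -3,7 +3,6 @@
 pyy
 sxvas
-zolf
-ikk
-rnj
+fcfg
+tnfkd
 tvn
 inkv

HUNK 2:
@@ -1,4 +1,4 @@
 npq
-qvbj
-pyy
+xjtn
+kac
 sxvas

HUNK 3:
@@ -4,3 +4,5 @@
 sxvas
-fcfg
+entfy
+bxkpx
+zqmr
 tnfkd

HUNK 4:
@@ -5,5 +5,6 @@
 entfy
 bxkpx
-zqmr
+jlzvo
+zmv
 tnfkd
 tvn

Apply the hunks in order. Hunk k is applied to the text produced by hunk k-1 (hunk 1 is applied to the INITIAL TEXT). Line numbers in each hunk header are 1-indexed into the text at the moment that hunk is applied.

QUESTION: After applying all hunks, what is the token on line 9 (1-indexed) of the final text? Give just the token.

Hunk 1: at line 3 remove [zolf,ikk,rnj] add [fcfg,tnfkd] -> 13 lines: npq qvbj pyy sxvas fcfg tnfkd tvn inkv isqss dcgzn qeqe wacsp nhxnc
Hunk 2: at line 1 remove [qvbj,pyy] add [xjtn,kac] -> 13 lines: npq xjtn kac sxvas fcfg tnfkd tvn inkv isqss dcgzn qeqe wacsp nhxnc
Hunk 3: at line 4 remove [fcfg] add [entfy,bxkpx,zqmr] -> 15 lines: npq xjtn kac sxvas entfy bxkpx zqmr tnfkd tvn inkv isqss dcgzn qeqe wacsp nhxnc
Hunk 4: at line 5 remove [zqmr] add [jlzvo,zmv] -> 16 lines: npq xjtn kac sxvas entfy bxkpx jlzvo zmv tnfkd tvn inkv isqss dcgzn qeqe wacsp nhxnc
Final line 9: tnfkd

Answer: tnfkd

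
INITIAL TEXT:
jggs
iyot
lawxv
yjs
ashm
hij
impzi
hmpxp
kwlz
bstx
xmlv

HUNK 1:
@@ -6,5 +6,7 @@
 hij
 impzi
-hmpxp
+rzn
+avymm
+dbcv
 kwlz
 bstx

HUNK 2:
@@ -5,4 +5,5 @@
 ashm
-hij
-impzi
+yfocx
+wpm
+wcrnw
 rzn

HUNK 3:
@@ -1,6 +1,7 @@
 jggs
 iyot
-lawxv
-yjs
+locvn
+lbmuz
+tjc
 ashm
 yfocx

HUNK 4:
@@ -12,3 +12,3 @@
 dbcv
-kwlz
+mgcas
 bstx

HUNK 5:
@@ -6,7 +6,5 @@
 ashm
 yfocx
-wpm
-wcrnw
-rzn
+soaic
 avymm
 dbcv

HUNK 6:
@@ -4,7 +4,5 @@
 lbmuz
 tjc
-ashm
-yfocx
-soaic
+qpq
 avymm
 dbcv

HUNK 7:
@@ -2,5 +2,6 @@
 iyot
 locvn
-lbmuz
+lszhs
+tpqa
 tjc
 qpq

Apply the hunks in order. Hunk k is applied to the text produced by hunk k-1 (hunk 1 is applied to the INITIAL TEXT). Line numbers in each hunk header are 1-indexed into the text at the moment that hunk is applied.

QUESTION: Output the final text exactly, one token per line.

Answer: jggs
iyot
locvn
lszhs
tpqa
tjc
qpq
avymm
dbcv
mgcas
bstx
xmlv

Derivation:
Hunk 1: at line 6 remove [hmpxp] add [rzn,avymm,dbcv] -> 13 lines: jggs iyot lawxv yjs ashm hij impzi rzn avymm dbcv kwlz bstx xmlv
Hunk 2: at line 5 remove [hij,impzi] add [yfocx,wpm,wcrnw] -> 14 lines: jggs iyot lawxv yjs ashm yfocx wpm wcrnw rzn avymm dbcv kwlz bstx xmlv
Hunk 3: at line 1 remove [lawxv,yjs] add [locvn,lbmuz,tjc] -> 15 lines: jggs iyot locvn lbmuz tjc ashm yfocx wpm wcrnw rzn avymm dbcv kwlz bstx xmlv
Hunk 4: at line 12 remove [kwlz] add [mgcas] -> 15 lines: jggs iyot locvn lbmuz tjc ashm yfocx wpm wcrnw rzn avymm dbcv mgcas bstx xmlv
Hunk 5: at line 6 remove [wpm,wcrnw,rzn] add [soaic] -> 13 lines: jggs iyot locvn lbmuz tjc ashm yfocx soaic avymm dbcv mgcas bstx xmlv
Hunk 6: at line 4 remove [ashm,yfocx,soaic] add [qpq] -> 11 lines: jggs iyot locvn lbmuz tjc qpq avymm dbcv mgcas bstx xmlv
Hunk 7: at line 2 remove [lbmuz] add [lszhs,tpqa] -> 12 lines: jggs iyot locvn lszhs tpqa tjc qpq avymm dbcv mgcas bstx xmlv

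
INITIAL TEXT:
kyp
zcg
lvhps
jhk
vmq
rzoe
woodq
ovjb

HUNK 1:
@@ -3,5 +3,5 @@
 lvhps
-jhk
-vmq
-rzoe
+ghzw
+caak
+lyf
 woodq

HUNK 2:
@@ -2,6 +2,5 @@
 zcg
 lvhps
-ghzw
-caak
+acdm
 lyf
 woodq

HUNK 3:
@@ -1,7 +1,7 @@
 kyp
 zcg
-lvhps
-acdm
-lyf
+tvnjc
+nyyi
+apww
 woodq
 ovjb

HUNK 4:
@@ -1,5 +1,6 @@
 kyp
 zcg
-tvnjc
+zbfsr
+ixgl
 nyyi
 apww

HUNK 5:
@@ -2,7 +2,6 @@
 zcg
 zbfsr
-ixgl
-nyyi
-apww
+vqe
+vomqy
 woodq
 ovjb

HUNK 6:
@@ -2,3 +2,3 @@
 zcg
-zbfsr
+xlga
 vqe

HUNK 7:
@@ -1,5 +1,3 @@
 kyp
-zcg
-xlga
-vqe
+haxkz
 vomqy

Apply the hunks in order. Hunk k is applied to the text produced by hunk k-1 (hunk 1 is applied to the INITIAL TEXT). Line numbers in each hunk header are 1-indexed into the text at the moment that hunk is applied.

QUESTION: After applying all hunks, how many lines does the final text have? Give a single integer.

Hunk 1: at line 3 remove [jhk,vmq,rzoe] add [ghzw,caak,lyf] -> 8 lines: kyp zcg lvhps ghzw caak lyf woodq ovjb
Hunk 2: at line 2 remove [ghzw,caak] add [acdm] -> 7 lines: kyp zcg lvhps acdm lyf woodq ovjb
Hunk 3: at line 1 remove [lvhps,acdm,lyf] add [tvnjc,nyyi,apww] -> 7 lines: kyp zcg tvnjc nyyi apww woodq ovjb
Hunk 4: at line 1 remove [tvnjc] add [zbfsr,ixgl] -> 8 lines: kyp zcg zbfsr ixgl nyyi apww woodq ovjb
Hunk 5: at line 2 remove [ixgl,nyyi,apww] add [vqe,vomqy] -> 7 lines: kyp zcg zbfsr vqe vomqy woodq ovjb
Hunk 6: at line 2 remove [zbfsr] add [xlga] -> 7 lines: kyp zcg xlga vqe vomqy woodq ovjb
Hunk 7: at line 1 remove [zcg,xlga,vqe] add [haxkz] -> 5 lines: kyp haxkz vomqy woodq ovjb
Final line count: 5

Answer: 5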